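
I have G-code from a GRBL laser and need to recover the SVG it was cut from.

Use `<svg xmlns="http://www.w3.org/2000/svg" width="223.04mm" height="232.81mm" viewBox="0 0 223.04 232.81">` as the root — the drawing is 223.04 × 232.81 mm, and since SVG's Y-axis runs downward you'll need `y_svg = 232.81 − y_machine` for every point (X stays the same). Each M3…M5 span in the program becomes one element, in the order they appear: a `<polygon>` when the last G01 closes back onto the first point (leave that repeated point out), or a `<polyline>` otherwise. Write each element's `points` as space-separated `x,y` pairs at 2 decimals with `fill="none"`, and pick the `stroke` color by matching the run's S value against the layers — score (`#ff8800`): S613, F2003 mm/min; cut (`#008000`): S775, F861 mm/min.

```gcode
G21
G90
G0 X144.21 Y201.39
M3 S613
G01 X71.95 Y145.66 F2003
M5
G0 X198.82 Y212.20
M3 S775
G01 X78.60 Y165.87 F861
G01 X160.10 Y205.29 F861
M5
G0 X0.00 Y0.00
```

Each laser-on run becomes one SVG element. Flip Y back into SVG space with y_svg = 232.81 − y_machine.

Run 1: power S613 maps to stroke `#ff8800` (score). The run is open, so emit a `<polyline>` with points (Y-flipped): 144.21,31.42 71.95,87.15.

Run 2: power S775 maps to stroke `#008000` (cut). The run is open, so emit a `<polyline>` with points (Y-flipped): 198.82,20.61 78.60,66.94 160.10,27.52.

<svg xmlns="http://www.w3.org/2000/svg" width="223.04mm" height="232.81mm" viewBox="0 0 223.04 232.81">
  <polyline points="144.21,31.42 71.95,87.15" fill="none" stroke="#ff8800"/>
  <polyline points="198.82,20.61 78.60,66.94 160.10,27.52" fill="none" stroke="#008000"/>
</svg>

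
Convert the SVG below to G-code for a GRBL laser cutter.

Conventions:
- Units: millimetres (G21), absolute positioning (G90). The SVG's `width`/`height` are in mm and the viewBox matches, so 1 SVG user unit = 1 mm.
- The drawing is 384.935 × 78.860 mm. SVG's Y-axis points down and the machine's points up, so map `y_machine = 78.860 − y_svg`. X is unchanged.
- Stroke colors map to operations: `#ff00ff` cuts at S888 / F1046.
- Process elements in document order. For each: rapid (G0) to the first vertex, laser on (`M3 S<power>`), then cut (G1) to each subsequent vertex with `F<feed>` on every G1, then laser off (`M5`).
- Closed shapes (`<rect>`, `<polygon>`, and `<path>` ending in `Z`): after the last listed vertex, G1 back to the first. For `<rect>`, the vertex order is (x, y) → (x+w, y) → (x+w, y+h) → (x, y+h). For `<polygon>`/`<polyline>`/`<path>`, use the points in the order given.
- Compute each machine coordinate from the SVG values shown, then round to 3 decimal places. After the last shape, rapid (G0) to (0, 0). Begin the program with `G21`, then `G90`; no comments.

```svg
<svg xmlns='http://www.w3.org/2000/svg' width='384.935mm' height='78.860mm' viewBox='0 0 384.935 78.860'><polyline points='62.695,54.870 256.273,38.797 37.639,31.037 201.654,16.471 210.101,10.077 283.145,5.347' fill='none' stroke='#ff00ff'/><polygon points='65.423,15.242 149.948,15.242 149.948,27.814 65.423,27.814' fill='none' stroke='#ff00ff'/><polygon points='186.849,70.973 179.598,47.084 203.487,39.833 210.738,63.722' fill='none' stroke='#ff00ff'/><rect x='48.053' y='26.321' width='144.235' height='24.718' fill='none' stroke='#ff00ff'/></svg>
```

G21
G90
G0 X62.695 Y23.990
M3 S888
G1 X256.273 Y40.063 F1046
G1 X37.639 Y47.823 F1046
G1 X201.654 Y62.389 F1046
G1 X210.101 Y68.783 F1046
G1 X283.145 Y73.513 F1046
M5
G0 X65.423 Y63.618
M3 S888
G1 X149.948 Y63.618 F1046
G1 X149.948 Y51.046 F1046
G1 X65.423 Y51.046 F1046
G1 X65.423 Y63.618 F1046
M5
G0 X186.849 Y7.887
M3 S888
G1 X179.598 Y31.776 F1046
G1 X203.487 Y39.027 F1046
G1 X210.738 Y15.138 F1046
G1 X186.849 Y7.887 F1046
M5
G0 X48.053 Y52.539
M3 S888
G1 X192.288 Y52.539 F1046
G1 X192.288 Y27.821 F1046
G1 X48.053 Y27.821 F1046
G1 X48.053 Y52.539 F1046
M5
G0 X0.000 Y0.000

1 u = 1 mm; y_m = 78.860 − y.

[1] `<polyline>` open polyline, #ff00ff→cut S888 F1046: (62.695,23.990) → (256.273,40.063) → (37.639,47.823) → (201.654,62.389) → (210.101,68.783) → (283.145,73.513)

[2] `<polygon>` rectangle, #ff00ff→cut S888 F1046: (65.423,63.618) → (149.948,63.618) → (149.948,51.046) → (65.423,51.046) → (65.423,63.618) (closed)

[3] `<polygon>` regular polygon, #ff00ff→cut S888 F1046: (186.849,7.887) → (179.598,31.776) → (203.487,39.027) → (210.738,15.138) → (186.849,7.887) (closed)

[4] `<rect>` rectangle, #ff00ff→cut S888 F1046: (48.053,52.539) → (192.288,52.539) → (192.288,27.821) → (48.053,27.821) → (48.053,52.539) (closed)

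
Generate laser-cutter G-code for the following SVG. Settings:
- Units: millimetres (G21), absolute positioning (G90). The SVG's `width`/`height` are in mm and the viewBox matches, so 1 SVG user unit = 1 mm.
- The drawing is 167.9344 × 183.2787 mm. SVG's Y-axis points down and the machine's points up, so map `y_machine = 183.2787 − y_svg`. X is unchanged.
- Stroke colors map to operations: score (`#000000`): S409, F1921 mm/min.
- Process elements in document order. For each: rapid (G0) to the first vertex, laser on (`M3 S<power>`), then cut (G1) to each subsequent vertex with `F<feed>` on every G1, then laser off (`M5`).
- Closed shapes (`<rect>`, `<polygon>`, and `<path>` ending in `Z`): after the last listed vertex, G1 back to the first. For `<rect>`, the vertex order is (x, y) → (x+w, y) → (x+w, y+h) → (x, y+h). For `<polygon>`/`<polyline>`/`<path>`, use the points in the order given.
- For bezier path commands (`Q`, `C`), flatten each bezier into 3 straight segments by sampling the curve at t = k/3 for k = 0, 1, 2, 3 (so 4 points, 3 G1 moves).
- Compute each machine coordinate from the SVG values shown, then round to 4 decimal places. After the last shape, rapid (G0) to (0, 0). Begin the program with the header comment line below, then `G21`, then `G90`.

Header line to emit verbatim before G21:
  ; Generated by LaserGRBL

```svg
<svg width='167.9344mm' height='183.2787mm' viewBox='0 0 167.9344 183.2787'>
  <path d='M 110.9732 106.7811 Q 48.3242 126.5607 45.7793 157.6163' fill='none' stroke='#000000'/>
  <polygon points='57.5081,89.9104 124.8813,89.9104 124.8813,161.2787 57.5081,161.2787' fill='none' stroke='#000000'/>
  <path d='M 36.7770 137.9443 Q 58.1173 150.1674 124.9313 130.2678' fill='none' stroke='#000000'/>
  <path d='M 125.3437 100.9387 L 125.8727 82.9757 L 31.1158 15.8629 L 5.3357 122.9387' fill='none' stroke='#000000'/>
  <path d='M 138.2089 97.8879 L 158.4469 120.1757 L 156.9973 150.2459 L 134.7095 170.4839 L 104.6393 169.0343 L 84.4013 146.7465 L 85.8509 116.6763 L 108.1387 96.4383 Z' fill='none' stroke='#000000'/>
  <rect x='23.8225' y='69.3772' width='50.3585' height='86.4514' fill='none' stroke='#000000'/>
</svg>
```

; Generated by LaserGRBL
G21
G90
G0 X110.9732 Y76.4976
M3 S409
G1 X75.8854 Y62.0583 F1921
G1 X54.1541 Y45.1132 F1921
G1 X45.7793 Y25.6624 F1921
M5
G0 X57.5081 Y93.3683
M3 S409
G1 X124.8813 Y93.3683 F1921
G1 X124.8813 Y22.0000 F1921
G1 X57.5081 Y22.0000 F1921
G1 X57.5081 Y93.3683 F1921
M5
G0 X36.7770 Y45.3344
M3 S409
G1 X56.0565 Y40.7549 F1921
G1 X85.4413 Y43.3137 F1921
G1 X124.9313 Y53.0109 F1921
M5
G0 X125.3437 Y82.3400
M3 S409
G1 X125.8727 Y100.3030 F1921
G1 X31.1158 Y167.4158 F1921
G1 X5.3357 Y60.3400 F1921
M5
G0 X138.2089 Y85.3908
M3 S409
G1 X158.4469 Y63.1030 F1921
G1 X156.9973 Y33.0328 F1921
G1 X134.7095 Y12.7948 F1921
G1 X104.6393 Y14.2444 F1921
G1 X84.4013 Y36.5322 F1921
G1 X85.8509 Y66.6024 F1921
G1 X108.1387 Y86.8404 F1921
G1 X138.2089 Y85.3908 F1921
M5
G0 X23.8225 Y113.9015
M3 S409
G1 X74.1810 Y113.9015 F1921
G1 X74.1810 Y27.4501 F1921
G1 X23.8225 Y27.4501 F1921
G1 X23.8225 Y113.9015 F1921
M5
G0 X0.0000 Y0.0000

viewBox `0 0 167.9344 183.2787` with mm width/height → 1 unit = 1 mm. Flip: y_m = 183.2787 − y_svg.

**Shape 1** — `<path>` quadratic bezier, stroke `#000000` → score (S409, F1921). Control points (SVG): P0=(110.9732,106.7811), P1=(48.3242,126.5607), P2=(45.7793,157.6163); sampled at t=k/3. Machine vertices: (110.9732,76.4976) → (75.8854,62.0583) → (54.1541,45.1132) → (45.7793,25.6624). Open path.

**Shape 2** — `<polygon>` rectangle, stroke `#000000` → score (S409, F1921). Machine vertices: (57.5081,93.3683) → (124.8813,93.3683) → (124.8813,22.0000) → (57.5081,22.0000) → (57.5081,93.3683). Closed: final G1 returns to the first vertex.

**Shape 3** — `<path>` quadratic bezier, stroke `#000000` → score (S409, F1921). Control points (SVG): P0=(36.7770,137.9443), P1=(58.1173,150.1674), P2=(124.9313,130.2678); sampled at t=k/3. Machine vertices: (36.7770,45.3344) → (56.0565,40.7549) → (85.4413,43.3137) → (124.9313,53.0109). Open path.

**Shape 4** — `<path>` open polyline, stroke `#000000` → score (S409, F1921). Machine vertices: (125.3437,82.3400) → (125.8727,100.3030) → (31.1158,167.4158) → (5.3357,60.3400). Open path.

**Shape 5** — `<path>` regular polygon, stroke `#000000` → score (S409, F1921). Machine vertices: (138.2089,85.3908) → (158.4469,63.1030) → (156.9973,33.0328) → (134.7095,12.7948) → (104.6393,14.2444) → (84.4013,36.5322) → (85.8509,66.6024) → (108.1387,86.8404) → (138.2089,85.3908). Closed: final G1 returns to the first vertex.

**Shape 6** — `<rect>` rectangle, stroke `#000000` → score (S409, F1921). Machine vertices: (23.8225,113.9015) → (74.1810,113.9015) → (74.1810,27.4501) → (23.8225,27.4501) → (23.8225,113.9015). Closed: final G1 returns to the first vertex.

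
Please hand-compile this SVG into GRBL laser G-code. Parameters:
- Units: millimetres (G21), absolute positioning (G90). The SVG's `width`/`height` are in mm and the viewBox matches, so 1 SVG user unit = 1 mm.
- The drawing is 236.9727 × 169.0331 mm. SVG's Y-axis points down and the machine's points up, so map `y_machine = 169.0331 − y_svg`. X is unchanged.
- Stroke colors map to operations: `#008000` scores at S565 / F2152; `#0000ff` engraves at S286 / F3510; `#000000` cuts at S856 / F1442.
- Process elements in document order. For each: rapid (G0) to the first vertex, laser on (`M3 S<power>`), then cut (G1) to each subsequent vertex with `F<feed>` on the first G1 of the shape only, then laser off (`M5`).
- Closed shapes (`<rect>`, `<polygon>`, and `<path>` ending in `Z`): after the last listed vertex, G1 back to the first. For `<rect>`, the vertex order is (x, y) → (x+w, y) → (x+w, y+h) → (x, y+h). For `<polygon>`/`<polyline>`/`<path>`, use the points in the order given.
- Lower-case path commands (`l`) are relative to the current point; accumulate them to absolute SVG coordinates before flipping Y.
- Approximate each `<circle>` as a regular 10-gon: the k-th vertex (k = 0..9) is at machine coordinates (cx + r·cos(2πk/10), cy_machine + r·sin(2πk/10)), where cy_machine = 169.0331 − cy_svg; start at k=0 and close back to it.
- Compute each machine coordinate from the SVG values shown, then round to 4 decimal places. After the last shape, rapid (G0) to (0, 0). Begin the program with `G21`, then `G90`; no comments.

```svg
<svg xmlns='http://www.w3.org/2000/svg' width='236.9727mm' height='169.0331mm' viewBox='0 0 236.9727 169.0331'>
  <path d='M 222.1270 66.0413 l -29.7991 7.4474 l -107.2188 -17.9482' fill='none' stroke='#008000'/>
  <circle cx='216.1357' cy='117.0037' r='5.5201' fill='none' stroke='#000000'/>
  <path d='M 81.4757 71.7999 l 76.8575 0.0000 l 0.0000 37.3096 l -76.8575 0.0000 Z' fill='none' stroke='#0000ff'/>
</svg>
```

G21
G90
G0 X222.1270 Y102.9918
M3 S565
G1 X192.3279 Y95.5444 F2152
G1 X85.1091 Y113.4926
M5
G0 X221.6558 Y52.0294
M3 S856
G1 X220.6016 Y55.2740 F1442
G1 X217.8415 Y57.2793
G1 X214.4299 Y57.2793
G1 X211.6698 Y55.2740
G1 X210.6156 Y52.0294
G1 X211.6698 Y48.7848
G1 X214.4299 Y46.7795
G1 X217.8415 Y46.7795
G1 X220.6016 Y48.7848
G1 X221.6558 Y52.0294
M5
G0 X81.4757 Y97.2332
M3 S286
G1 X158.3332 Y97.2332 F3510
G1 X158.3332 Y59.9236
G1 X81.4757 Y59.9236
G1 X81.4757 Y97.2332
M5
G0 X0.0000 Y0.0000

Since the viewBox matches the mm dimensions, user units are millimetres directly. The only transform is the Y-flip y_m = 169.0331 − y_svg.

Shape 1 is a open polyline drawn with `<path>`. Its stroke #008000 means score at S565, F2152. After flipping Y the toolpath is (222.1270,102.9918) → (192.3279,95.5444) → (85.1091,113.4926).

Shape 2 is a circle drawn with `<circle>`. Its stroke #000000 means cut at S856, F1442. After flipping Y the toolpath is (221.6558,52.0294) → (220.6016,55.2740) → (217.8415,57.2793) → (214.4299,57.2793) → (211.6698,55.2740) → (210.6156,52.0294) → (211.6698,48.7848) → (214.4299,46.7795) → (217.8415,46.7795) → (220.6016,48.7848) → (221.6558,52.0294), returning to the start.

Shape 3 is a rectangle drawn with `<path>`. Its stroke #0000ff means engrave at S286, F3510. After flipping Y the toolpath is (81.4757,97.2332) → (158.3332,97.2332) → (158.3332,59.9236) → (81.4757,59.9236) → (81.4757,97.2332), returning to the start.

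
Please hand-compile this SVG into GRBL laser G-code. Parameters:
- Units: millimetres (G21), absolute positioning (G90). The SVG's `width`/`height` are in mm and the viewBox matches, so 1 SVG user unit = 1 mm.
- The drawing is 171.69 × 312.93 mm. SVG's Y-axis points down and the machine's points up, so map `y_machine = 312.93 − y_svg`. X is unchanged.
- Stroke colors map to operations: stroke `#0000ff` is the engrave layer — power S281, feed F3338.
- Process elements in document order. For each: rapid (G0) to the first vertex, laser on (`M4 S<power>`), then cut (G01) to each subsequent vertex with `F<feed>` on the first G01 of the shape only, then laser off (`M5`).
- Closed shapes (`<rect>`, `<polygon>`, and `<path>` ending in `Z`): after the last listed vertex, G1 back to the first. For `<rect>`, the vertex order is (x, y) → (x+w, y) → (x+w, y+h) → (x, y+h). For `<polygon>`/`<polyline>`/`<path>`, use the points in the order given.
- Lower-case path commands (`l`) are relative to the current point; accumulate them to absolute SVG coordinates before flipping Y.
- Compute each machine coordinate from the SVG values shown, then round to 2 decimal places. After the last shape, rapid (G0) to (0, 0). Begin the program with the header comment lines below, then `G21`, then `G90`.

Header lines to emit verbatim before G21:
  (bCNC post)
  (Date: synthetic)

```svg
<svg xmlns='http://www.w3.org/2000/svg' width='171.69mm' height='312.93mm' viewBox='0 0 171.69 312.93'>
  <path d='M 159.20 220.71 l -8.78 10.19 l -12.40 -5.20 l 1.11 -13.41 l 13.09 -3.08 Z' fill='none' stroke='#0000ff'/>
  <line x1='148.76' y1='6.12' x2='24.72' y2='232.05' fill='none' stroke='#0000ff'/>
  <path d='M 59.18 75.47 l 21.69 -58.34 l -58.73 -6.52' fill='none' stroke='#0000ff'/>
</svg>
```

viewBox `0 0 171.69 312.93` with mm width/height → 1 unit = 1 mm. Flip: y_m = 312.93 − y_svg.

**Shape 1** — `<path>` regular polygon, stroke `#0000ff` → engrave (S281, F3338). Machine vertices: (159.20,92.22) → (150.42,82.03) → (138.02,87.23) → (139.13,100.64) → (152.22,103.72) → (159.20,92.22). Closed: final G1 returns to the first vertex.

**Shape 2** — `<line>` line segment, stroke `#0000ff` → engrave (S281, F3338). Machine vertices: (148.76,306.81) → (24.72,80.88). Open path.

**Shape 3** — `<path>` open polyline, stroke `#0000ff` → engrave (S281, F3338). Machine vertices: (59.18,237.46) → (80.87,295.80) → (22.14,302.32). Open path.

(bCNC post)
(Date: synthetic)
G21
G90
G0 X159.20 Y92.22
M4 S281
G01 X150.42 Y82.03 F3338
G01 X138.02 Y87.23
G01 X139.13 Y100.64
G01 X152.22 Y103.72
G01 X159.20 Y92.22
M5
G0 X148.76 Y306.81
M4 S281
G01 X24.72 Y80.88 F3338
M5
G0 X59.18 Y237.46
M4 S281
G01 X80.87 Y295.80 F3338
G01 X22.14 Y302.32
M5
G0 X0.00 Y0.00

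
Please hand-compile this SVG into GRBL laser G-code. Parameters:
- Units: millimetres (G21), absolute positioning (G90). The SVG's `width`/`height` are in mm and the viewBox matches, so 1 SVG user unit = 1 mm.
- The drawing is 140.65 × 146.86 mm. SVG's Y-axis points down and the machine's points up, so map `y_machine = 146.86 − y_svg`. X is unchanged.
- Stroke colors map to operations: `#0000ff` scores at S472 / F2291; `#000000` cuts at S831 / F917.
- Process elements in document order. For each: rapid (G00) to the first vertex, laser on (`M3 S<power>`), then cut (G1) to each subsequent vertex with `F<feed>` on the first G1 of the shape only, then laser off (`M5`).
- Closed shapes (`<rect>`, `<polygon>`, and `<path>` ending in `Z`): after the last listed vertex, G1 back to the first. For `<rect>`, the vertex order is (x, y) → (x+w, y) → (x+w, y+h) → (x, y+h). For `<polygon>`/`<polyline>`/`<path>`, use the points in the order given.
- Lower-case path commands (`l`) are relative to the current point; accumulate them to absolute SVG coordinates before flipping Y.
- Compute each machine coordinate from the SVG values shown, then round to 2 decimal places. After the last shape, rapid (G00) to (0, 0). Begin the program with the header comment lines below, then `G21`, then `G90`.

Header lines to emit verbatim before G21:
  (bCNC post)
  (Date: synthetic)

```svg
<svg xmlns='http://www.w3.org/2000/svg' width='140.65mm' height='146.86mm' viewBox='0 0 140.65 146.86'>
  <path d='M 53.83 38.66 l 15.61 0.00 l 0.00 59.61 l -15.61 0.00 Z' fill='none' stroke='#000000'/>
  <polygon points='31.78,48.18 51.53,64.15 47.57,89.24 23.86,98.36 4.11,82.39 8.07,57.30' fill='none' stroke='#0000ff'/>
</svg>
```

viewBox `0 0 140.65 146.86` with mm width/height → 1 unit = 1 mm. Flip: y_m = 146.86 − y_svg.

**Shape 1** — `<path>` rectangle, stroke `#000000` → cut (S831, F917). Machine vertices: (53.83,108.20) → (69.44,108.20) → (69.44,48.59) → (53.83,48.59) → (53.83,108.20). Closed: final G1 returns to the first vertex.

**Shape 2** — `<polygon>` regular polygon, stroke `#0000ff` → score (S472, F2291). Machine vertices: (31.78,98.68) → (51.53,82.71) → (47.57,57.62) → (23.86,48.50) → (4.11,64.47) → (8.07,89.56) → (31.78,98.68). Closed: final G1 returns to the first vertex.

(bCNC post)
(Date: synthetic)
G21
G90
G00 X53.83 Y108.20
M3 S831
G1 X69.44 Y108.20 F917
G1 X69.44 Y48.59
G1 X53.83 Y48.59
G1 X53.83 Y108.20
M5
G00 X31.78 Y98.68
M3 S472
G1 X51.53 Y82.71 F2291
G1 X47.57 Y57.62
G1 X23.86 Y48.50
G1 X4.11 Y64.47
G1 X8.07 Y89.56
G1 X31.78 Y98.68
M5
G00 X0.00 Y0.00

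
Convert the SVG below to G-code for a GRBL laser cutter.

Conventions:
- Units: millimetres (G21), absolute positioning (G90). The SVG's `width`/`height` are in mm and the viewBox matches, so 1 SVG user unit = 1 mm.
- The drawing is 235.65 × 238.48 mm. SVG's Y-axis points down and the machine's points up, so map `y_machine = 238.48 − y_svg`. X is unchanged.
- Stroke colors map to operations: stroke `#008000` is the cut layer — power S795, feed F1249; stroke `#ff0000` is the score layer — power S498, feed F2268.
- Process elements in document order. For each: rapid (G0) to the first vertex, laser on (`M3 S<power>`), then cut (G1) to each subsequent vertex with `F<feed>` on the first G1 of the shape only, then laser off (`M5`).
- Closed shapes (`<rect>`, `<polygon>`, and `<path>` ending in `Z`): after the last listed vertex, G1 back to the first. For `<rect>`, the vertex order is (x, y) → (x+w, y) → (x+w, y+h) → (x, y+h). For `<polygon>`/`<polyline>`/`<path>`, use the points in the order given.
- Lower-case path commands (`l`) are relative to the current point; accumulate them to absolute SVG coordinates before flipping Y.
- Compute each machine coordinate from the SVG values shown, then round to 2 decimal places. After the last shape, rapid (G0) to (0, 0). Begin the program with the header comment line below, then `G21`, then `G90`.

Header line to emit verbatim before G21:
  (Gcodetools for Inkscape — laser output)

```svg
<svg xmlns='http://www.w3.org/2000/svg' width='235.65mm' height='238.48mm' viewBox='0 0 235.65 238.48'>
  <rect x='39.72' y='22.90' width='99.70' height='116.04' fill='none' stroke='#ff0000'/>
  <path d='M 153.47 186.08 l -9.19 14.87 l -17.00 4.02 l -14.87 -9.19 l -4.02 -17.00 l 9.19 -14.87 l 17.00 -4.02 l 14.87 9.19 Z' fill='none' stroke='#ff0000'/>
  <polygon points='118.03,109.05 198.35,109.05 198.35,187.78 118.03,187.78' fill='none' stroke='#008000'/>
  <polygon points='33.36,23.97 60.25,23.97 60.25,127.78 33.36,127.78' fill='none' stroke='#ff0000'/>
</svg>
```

Since the viewBox matches the mm dimensions, user units are millimetres directly. The only transform is the Y-flip y_m = 238.48 − y_svg.

Shape 1 is a rectangle drawn with `<rect>`. Its stroke #ff0000 means score at S498, F2268. After flipping Y the toolpath is (39.72,215.58) → (139.42,215.58) → (139.42,99.54) → (39.72,99.54) → (39.72,215.58), returning to the start.

Shape 2 is a regular polygon drawn with `<path>`. Its stroke #ff0000 means score at S498, F2268. After flipping Y the toolpath is (153.47,52.40) → (144.28,37.53) → (127.28,33.51) → (112.41,42.70) → (108.39,59.70) → (117.58,74.57) → (134.58,78.59) → (149.45,69.40) → (153.47,52.40), returning to the start.

Shape 3 is a rectangle drawn with `<polygon>`. Its stroke #008000 means cut at S795, F1249. After flipping Y the toolpath is (118.03,129.43) → (198.35,129.43) → (198.35,50.70) → (118.03,50.70) → (118.03,129.43), returning to the start.

Shape 4 is a rectangle drawn with `<polygon>`. Its stroke #ff0000 means score at S498, F2268. After flipping Y the toolpath is (33.36,214.51) → (60.25,214.51) → (60.25,110.70) → (33.36,110.70) → (33.36,214.51), returning to the start.

(Gcodetools for Inkscape — laser output)
G21
G90
G0 X39.72 Y215.58
M3 S498
G1 X139.42 Y215.58 F2268
G1 X139.42 Y99.54
G1 X39.72 Y99.54
G1 X39.72 Y215.58
M5
G0 X153.47 Y52.40
M3 S498
G1 X144.28 Y37.53 F2268
G1 X127.28 Y33.51
G1 X112.41 Y42.70
G1 X108.39 Y59.70
G1 X117.58 Y74.57
G1 X134.58 Y78.59
G1 X149.45 Y69.40
G1 X153.47 Y52.40
M5
G0 X118.03 Y129.43
M3 S795
G1 X198.35 Y129.43 F1249
G1 X198.35 Y50.70
G1 X118.03 Y50.70
G1 X118.03 Y129.43
M5
G0 X33.36 Y214.51
M3 S498
G1 X60.25 Y214.51 F2268
G1 X60.25 Y110.70
G1 X33.36 Y110.70
G1 X33.36 Y214.51
M5
G0 X0.00 Y0.00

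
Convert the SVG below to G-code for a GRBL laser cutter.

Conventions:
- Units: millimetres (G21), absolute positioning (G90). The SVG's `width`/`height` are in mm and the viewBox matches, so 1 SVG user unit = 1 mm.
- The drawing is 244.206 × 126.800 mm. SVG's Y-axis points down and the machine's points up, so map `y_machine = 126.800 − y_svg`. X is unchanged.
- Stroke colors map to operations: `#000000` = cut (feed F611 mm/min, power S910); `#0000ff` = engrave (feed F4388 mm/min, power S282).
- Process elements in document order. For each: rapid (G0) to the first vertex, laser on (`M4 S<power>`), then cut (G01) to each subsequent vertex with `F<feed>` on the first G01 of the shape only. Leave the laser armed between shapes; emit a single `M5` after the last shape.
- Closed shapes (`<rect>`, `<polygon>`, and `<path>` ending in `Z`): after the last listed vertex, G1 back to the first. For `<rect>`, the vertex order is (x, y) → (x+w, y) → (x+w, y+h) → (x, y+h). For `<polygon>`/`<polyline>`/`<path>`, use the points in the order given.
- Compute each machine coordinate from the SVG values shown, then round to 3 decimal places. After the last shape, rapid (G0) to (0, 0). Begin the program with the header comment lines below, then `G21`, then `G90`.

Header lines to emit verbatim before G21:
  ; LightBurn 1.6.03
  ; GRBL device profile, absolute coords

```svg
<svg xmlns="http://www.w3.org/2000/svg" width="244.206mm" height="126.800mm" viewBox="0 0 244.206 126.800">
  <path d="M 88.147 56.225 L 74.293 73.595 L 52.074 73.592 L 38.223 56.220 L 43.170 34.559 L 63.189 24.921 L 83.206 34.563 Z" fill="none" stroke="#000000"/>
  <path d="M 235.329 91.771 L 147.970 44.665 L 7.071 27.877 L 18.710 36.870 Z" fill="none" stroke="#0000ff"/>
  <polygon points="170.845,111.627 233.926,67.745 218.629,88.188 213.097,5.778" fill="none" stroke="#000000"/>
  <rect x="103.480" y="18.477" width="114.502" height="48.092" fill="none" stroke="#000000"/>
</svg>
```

; LightBurn 1.6.03
; GRBL device profile, absolute coords
G21
G90
G0 X88.147 Y70.575
M4 S910
G01 X74.293 Y53.205 F611
G01 X52.074 Y53.208
G01 X38.223 Y70.580
G01 X43.170 Y92.241
G01 X63.189 Y101.879
G01 X83.206 Y92.237
G01 X88.147 Y70.575
G0 X235.329 Y35.029
M4 S282
G01 X147.970 Y82.135 F4388
G01 X7.071 Y98.923
G01 X18.710 Y89.930
G01 X235.329 Y35.029
G0 X170.845 Y15.173
M4 S910
G01 X233.926 Y59.055 F611
G01 X218.629 Y38.612
G01 X213.097 Y121.022
G01 X170.845 Y15.173
G0 X103.480 Y108.323
M4 S910
G01 X217.982 Y108.323 F611
G01 X217.982 Y60.231
G01 X103.480 Y60.231
G01 X103.480 Y108.323
M5
G0 X0.000 Y0.000

Since the viewBox matches the mm dimensions, user units are millimetres directly. The only transform is the Y-flip y_m = 126.800 − y_svg.

Shape 1 is a regular polygon drawn with `<path>`. Its stroke #000000 means cut at S910, F611. After flipping Y the toolpath is (88.147,70.575) → (74.293,53.205) → (52.074,53.208) → (38.223,70.580) → (43.170,92.241) → (63.189,101.879) → (83.206,92.237) → (88.147,70.575), returning to the start.

Shape 2 is a closed polygon drawn with `<path>`. Its stroke #0000ff means engrave at S282, F4388. After flipping Y the toolpath is (235.329,35.029) → (147.970,82.135) → (7.071,98.923) → (18.710,89.930) → (235.329,35.029), returning to the start.

Shape 3 is a closed polygon drawn with `<polygon>`. Its stroke #000000 means cut at S910, F611. After flipping Y the toolpath is (170.845,15.173) → (233.926,59.055) → (218.629,38.612) → (213.097,121.022) → (170.845,15.173), returning to the start.

Shape 4 is a rectangle drawn with `<rect>`. Its stroke #000000 means cut at S910, F611. After flipping Y the toolpath is (103.480,108.323) → (217.982,108.323) → (217.982,60.231) → (103.480,60.231) → (103.480,108.323), returning to the start.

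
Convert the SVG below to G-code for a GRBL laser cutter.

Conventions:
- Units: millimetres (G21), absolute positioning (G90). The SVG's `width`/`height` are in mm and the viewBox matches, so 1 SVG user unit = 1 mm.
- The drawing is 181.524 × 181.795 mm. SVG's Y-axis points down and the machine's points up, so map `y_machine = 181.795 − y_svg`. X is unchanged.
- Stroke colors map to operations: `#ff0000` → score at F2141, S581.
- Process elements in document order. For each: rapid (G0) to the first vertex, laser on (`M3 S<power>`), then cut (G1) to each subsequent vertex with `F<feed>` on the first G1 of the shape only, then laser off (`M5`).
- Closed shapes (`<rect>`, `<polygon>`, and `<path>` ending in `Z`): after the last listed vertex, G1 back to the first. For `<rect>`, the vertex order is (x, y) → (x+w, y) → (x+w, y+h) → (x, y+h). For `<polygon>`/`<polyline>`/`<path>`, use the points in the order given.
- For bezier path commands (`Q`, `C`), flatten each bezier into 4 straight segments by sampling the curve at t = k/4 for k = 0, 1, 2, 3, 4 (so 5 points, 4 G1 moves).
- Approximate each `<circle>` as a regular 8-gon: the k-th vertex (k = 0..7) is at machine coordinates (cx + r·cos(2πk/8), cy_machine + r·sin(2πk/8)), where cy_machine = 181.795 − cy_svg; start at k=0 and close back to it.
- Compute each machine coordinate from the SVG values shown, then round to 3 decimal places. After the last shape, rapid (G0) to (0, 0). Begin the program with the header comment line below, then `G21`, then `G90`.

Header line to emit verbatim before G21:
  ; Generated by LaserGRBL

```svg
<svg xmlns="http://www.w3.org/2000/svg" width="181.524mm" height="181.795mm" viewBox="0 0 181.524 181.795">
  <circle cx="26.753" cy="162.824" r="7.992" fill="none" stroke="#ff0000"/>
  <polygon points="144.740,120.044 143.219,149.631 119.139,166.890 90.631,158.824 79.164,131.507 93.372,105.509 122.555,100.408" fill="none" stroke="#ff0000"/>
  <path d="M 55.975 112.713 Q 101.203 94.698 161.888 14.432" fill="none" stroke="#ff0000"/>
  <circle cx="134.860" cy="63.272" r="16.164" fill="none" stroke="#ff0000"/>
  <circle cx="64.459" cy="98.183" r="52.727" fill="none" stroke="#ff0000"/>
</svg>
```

; Generated by LaserGRBL
G21
G90
G0 X34.745 Y18.971
M3 S581
G1 X32.404 Y24.622 F2141
G1 X26.753 Y26.963
G1 X21.102 Y24.622
G1 X18.761 Y18.971
G1 X21.102 Y13.320
G1 X26.753 Y10.979
G1 X32.404 Y13.320
G1 X34.745 Y18.971
M5
G0 X144.740 Y61.751
M3 S581
G1 X143.219 Y32.164 F2141
G1 X119.139 Y14.905
G1 X90.631 Y22.971
G1 X79.164 Y50.288
G1 X93.372 Y76.286
G1 X122.555 Y81.387
G1 X144.740 Y61.751
M5
G0 X55.975 Y69.082
M3 S581
G1 X79.555 Y81.980 F2141
G1 X105.067 Y102.660
G1 X132.512 Y131.121
G1 X161.888 Y167.363
M5
G0 X151.024 Y118.523
M3 S581
G1 X146.290 Y129.953 F2141
G1 X134.860 Y134.687
G1 X123.430 Y129.953
G1 X118.696 Y118.523
G1 X123.430 Y107.093
G1 X134.860 Y102.359
G1 X146.290 Y107.093
G1 X151.024 Y118.523
M5
G0 X117.186 Y83.612
M3 S581
G1 X101.743 Y120.896 F2141
G1 X64.459 Y136.339
G1 X27.175 Y120.896
G1 X11.732 Y83.612
G1 X27.175 Y46.328
G1 X64.459 Y30.885
G1 X101.743 Y46.328
G1 X117.186 Y83.612
M5
G0 X0.000 Y0.000

viewBox `0 0 181.524 181.795` with mm width/height → 1 unit = 1 mm. Flip: y_m = 181.795 − y_svg.

**Shape 1** — `<circle>` circle, stroke `#ff0000` → score (S581, F2141). Machine vertices: (34.745,18.971) → (32.404,24.622) → (26.753,26.963) → (21.102,24.622) → (18.761,18.971) → (21.102,13.320) → (26.753,10.979) → (32.404,13.320) → (34.745,18.971). Closed: final G1 returns to the first vertex.

**Shape 2** — `<polygon>` regular polygon, stroke `#ff0000` → score (S581, F2141). Machine vertices: (144.740,61.751) → (143.219,32.164) → (119.139,14.905) → (90.631,22.971) → (79.164,50.288) → (93.372,76.286) → (122.555,81.387) → (144.740,61.751). Closed: final G1 returns to the first vertex.

**Shape 3** — `<path>` quadratic bezier, stroke `#ff0000` → score (S581, F2141). Control points (SVG): P0=(55.975,112.713), P1=(101.203,94.698), P2=(161.888,14.432); sampled at t=k/4. Machine vertices: (55.975,69.082) → (79.555,81.980) → (105.067,102.660) → (132.512,131.121) → (161.888,167.363). Open path.

**Shape 4** — `<circle>` circle, stroke `#ff0000` → score (S581, F2141). Machine vertices: (151.024,118.523) → (146.290,129.953) → (134.860,134.687) → (123.430,129.953) → (118.696,118.523) → (123.430,107.093) → (134.860,102.359) → (146.290,107.093) → (151.024,118.523). Closed: final G1 returns to the first vertex.

**Shape 5** — `<circle>` circle, stroke `#ff0000` → score (S581, F2141). Machine vertices: (117.186,83.612) → (101.743,120.896) → (64.459,136.339) → (27.175,120.896) → (11.732,83.612) → (27.175,46.328) → (64.459,30.885) → (101.743,46.328) → (117.186,83.612). Closed: final G1 returns to the first vertex.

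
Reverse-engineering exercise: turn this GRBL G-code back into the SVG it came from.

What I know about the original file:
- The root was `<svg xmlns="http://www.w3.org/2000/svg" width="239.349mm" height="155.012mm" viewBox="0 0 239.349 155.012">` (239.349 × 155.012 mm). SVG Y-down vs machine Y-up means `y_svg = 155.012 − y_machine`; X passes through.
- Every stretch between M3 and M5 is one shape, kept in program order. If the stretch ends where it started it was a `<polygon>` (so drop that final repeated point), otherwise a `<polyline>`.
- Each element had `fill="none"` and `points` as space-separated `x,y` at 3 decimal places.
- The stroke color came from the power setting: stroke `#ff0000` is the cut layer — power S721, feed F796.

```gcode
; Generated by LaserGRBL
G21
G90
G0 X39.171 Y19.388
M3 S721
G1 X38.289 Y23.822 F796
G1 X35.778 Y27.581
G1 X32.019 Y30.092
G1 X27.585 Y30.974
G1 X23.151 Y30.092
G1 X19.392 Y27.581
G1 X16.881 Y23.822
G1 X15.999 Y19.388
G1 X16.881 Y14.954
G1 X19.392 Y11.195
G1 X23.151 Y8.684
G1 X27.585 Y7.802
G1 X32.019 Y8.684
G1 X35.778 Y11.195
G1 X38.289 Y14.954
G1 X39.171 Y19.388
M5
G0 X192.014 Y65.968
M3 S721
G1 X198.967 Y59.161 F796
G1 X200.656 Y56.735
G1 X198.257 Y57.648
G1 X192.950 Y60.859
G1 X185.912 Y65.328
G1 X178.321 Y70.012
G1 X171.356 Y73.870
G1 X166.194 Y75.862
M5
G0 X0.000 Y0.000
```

Machine Y-up, SVG Y-down with viewBox height 155.012, so y_svg = 155.012 − y_machine; X carries over. Every run uses S721, so all elements get stroke `#ff0000` (cut).

Run 1: The run returns to its start, so emit a `<polygon>` with points (Y-flipped): 39.171,135.624 38.289,131.190 35.778,127.431 32.019,124.920 27.585,124.038 23.151,124.920 19.392,127.431 16.881,131.190 15.999,135.624 16.881,140.058 19.392,143.817 23.151,146.328 27.585,147.210 32.019,146.328 35.778,143.817 38.289,140.058.

Run 2: The run is open, so emit a `<polyline>` with points (Y-flipped): 192.014,89.044 198.967,95.851 200.656,98.277 198.257,97.364 192.950,94.153 185.912,89.684 178.321,85.000 171.356,81.142 166.194,79.150.

<svg xmlns="http://www.w3.org/2000/svg" width="239.349mm" height="155.012mm" viewBox="0 0 239.349 155.012">
  <polygon points="39.171,135.624 38.289,131.190 35.778,127.431 32.019,124.920 27.585,124.038 23.151,124.920 19.392,127.431 16.881,131.190 15.999,135.624 16.881,140.058 19.392,143.817 23.151,146.328 27.585,147.210 32.019,146.328 35.778,143.817 38.289,140.058" fill="none" stroke="#ff0000"/>
  <polyline points="192.014,89.044 198.967,95.851 200.656,98.277 198.257,97.364 192.950,94.153 185.912,89.684 178.321,85.000 171.356,81.142 166.194,79.150" fill="none" stroke="#ff0000"/>
</svg>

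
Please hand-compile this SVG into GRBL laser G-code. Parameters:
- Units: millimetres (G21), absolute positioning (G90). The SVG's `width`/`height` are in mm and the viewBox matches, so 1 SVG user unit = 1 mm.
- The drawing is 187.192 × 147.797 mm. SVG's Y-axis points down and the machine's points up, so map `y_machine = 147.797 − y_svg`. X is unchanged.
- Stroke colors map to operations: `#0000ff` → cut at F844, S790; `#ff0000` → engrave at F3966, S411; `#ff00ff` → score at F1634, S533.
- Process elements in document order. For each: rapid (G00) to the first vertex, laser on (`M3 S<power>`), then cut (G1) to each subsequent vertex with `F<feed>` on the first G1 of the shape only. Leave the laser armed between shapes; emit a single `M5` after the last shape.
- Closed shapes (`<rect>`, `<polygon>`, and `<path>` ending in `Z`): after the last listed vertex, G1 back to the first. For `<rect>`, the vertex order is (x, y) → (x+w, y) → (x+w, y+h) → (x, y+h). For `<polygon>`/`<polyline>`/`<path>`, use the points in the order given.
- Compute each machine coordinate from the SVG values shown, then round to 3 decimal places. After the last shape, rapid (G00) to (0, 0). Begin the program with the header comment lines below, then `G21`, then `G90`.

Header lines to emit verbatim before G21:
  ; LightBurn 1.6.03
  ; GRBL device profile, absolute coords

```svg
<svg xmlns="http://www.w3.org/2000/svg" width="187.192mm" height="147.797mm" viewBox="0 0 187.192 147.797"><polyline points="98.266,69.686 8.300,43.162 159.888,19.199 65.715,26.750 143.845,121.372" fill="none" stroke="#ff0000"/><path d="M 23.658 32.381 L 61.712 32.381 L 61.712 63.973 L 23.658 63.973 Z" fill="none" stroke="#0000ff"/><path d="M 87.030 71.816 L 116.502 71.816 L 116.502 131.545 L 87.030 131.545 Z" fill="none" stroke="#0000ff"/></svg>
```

1 u = 1 mm; y_m = 147.797 − y.

[1] `<polyline>` open polyline, #ff0000→engrave S411 F3966: (98.266,78.111) → (8.300,104.635) → (159.888,128.598) → (65.715,121.047) → (143.845,26.425)

[2] `<path>` rectangle, #0000ff→cut S790 F844: (23.658,115.416) → (61.712,115.416) → (61.712,83.824) → (23.658,83.824) → (23.658,115.416) (closed)

[3] `<path>` rectangle, #0000ff→cut S790 F844: (87.030,75.981) → (116.502,75.981) → (116.502,16.252) → (87.030,16.252) → (87.030,75.981) (closed)

; LightBurn 1.6.03
; GRBL device profile, absolute coords
G21
G90
G00 X98.266 Y78.111
M3 S411
G1 X8.300 Y104.635 F3966
G1 X159.888 Y128.598
G1 X65.715 Y121.047
G1 X143.845 Y26.425
G00 X23.658 Y115.416
M3 S790
G1 X61.712 Y115.416 F844
G1 X61.712 Y83.824
G1 X23.658 Y83.824
G1 X23.658 Y115.416
G00 X87.030 Y75.981
M3 S790
G1 X116.502 Y75.981 F844
G1 X116.502 Y16.252
G1 X87.030 Y16.252
G1 X87.030 Y75.981
M5
G00 X0.000 Y0.000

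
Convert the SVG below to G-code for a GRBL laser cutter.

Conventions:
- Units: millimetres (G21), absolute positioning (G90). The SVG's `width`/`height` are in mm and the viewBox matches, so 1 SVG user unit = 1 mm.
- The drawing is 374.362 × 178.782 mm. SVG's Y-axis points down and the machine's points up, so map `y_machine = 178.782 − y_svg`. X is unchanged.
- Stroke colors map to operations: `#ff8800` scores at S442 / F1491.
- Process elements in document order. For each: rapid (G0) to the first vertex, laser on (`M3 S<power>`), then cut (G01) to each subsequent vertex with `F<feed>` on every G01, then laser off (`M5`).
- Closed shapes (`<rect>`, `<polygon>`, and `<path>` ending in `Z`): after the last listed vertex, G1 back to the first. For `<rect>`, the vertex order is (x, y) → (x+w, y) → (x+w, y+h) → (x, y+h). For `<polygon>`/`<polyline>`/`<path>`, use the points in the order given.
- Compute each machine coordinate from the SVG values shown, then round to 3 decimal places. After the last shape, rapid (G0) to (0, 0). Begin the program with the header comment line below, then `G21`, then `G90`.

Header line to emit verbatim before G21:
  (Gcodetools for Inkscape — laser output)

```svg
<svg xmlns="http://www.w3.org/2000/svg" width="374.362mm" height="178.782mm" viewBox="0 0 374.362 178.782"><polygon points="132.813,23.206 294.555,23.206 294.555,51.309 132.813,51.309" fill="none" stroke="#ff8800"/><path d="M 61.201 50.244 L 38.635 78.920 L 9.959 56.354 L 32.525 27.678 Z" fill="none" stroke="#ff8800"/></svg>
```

(Gcodetools for Inkscape — laser output)
G21
G90
G0 X132.813 Y155.576
M3 S442
G01 X294.555 Y155.576 F1491
G01 X294.555 Y127.473 F1491
G01 X132.813 Y127.473 F1491
G01 X132.813 Y155.576 F1491
M5
G0 X61.201 Y128.538
M3 S442
G01 X38.635 Y99.862 F1491
G01 X9.959 Y122.428 F1491
G01 X32.525 Y151.104 F1491
G01 X61.201 Y128.538 F1491
M5
G0 X0.000 Y0.000

Since the viewBox matches the mm dimensions, user units are millimetres directly. The only transform is the Y-flip y_m = 178.782 − y_svg.

Shape 1 is a rectangle drawn with `<polygon>`. Its stroke #ff8800 means score at S442, F1491. After flipping Y the toolpath is (132.813,155.576) → (294.555,155.576) → (294.555,127.473) → (132.813,127.473) → (132.813,155.576), returning to the start.

Shape 2 is a regular polygon drawn with `<path>`. Its stroke #ff8800 means score at S442, F1491. After flipping Y the toolpath is (61.201,128.538) → (38.635,99.862) → (9.959,122.428) → (32.525,151.104) → (61.201,128.538), returning to the start.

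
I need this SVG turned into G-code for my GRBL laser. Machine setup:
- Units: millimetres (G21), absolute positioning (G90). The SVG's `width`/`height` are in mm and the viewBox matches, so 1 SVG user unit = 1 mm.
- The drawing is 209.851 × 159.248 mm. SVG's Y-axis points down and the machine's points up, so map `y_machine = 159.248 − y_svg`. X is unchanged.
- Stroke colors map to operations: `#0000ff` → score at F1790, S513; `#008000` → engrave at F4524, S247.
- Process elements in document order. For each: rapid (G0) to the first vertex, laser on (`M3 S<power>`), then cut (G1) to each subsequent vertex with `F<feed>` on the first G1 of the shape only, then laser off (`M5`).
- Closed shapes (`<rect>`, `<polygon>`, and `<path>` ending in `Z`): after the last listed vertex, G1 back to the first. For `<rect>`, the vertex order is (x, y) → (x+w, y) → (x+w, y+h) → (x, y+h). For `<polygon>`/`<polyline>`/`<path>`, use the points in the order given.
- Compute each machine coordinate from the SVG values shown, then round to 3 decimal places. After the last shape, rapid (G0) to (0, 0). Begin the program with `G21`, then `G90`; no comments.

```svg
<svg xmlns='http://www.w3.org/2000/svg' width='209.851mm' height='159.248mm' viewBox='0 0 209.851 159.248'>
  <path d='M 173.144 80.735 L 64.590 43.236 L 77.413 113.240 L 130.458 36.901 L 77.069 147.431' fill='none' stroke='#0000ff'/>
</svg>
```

G21
G90
G0 X173.144 Y78.513
M3 S513
G1 X64.590 Y116.012 F1790
G1 X77.413 Y46.008
G1 X130.458 Y122.347
G1 X77.069 Y11.817
M5
G0 X0.000 Y0.000

viewBox `0 0 209.851 159.248` with mm width/height → 1 unit = 1 mm. Flip: y_m = 159.248 − y_svg.

**Shape 1** — `<path>` open polyline, stroke `#0000ff` → score (S513, F1790). Machine vertices: (173.144,78.513) → (64.590,116.012) → (77.413,46.008) → (130.458,122.347) → (77.069,11.817). Open path.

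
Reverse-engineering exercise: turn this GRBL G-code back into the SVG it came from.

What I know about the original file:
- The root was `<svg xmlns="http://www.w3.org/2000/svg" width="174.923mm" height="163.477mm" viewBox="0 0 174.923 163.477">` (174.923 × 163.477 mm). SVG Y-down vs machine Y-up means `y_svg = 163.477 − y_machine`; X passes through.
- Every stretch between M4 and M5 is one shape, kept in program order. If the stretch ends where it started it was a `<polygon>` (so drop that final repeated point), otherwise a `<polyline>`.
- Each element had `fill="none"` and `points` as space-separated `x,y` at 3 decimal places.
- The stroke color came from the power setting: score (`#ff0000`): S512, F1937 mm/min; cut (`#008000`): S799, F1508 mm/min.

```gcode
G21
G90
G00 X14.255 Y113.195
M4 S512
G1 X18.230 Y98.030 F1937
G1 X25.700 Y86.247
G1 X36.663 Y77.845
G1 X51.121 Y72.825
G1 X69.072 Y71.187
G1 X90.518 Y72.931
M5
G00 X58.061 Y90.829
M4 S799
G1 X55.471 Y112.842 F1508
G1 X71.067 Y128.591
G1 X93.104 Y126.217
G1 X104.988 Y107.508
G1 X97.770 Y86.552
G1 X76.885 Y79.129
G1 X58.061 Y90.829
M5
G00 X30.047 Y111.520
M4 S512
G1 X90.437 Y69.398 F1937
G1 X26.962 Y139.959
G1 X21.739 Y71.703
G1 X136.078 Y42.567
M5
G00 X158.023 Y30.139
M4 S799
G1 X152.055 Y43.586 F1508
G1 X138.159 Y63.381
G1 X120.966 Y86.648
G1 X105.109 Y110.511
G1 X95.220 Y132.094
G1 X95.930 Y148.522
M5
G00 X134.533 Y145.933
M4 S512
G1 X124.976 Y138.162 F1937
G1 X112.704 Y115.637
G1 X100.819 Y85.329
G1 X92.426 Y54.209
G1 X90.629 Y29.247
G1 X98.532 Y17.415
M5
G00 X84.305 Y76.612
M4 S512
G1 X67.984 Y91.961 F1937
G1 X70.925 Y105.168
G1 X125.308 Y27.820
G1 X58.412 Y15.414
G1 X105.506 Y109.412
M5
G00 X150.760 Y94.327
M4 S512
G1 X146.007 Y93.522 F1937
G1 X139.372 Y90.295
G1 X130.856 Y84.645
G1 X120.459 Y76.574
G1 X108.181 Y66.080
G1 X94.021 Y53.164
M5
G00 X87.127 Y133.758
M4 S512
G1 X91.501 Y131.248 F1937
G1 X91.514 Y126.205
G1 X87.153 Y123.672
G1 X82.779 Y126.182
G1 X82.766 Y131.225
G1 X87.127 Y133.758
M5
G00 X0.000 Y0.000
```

<svg xmlns="http://www.w3.org/2000/svg" width="174.923mm" height="163.477mm" viewBox="0 0 174.923 163.477">
  <polyline points="14.255,50.282 18.230,65.447 25.700,77.230 36.663,85.632 51.121,90.652 69.072,92.290 90.518,90.546" fill="none" stroke="#ff0000"/>
  <polygon points="58.061,72.648 55.471,50.635 71.067,34.886 93.104,37.260 104.988,55.969 97.770,76.925 76.885,84.348" fill="none" stroke="#008000"/>
  <polyline points="30.047,51.957 90.437,94.079 26.962,23.518 21.739,91.774 136.078,120.910" fill="none" stroke="#ff0000"/>
  <polyline points="158.023,133.338 152.055,119.891 138.159,100.096 120.966,76.829 105.109,52.966 95.220,31.383 95.930,14.955" fill="none" stroke="#008000"/>
  <polyline points="134.533,17.544 124.976,25.315 112.704,47.840 100.819,78.148 92.426,109.268 90.629,134.230 98.532,146.062" fill="none" stroke="#ff0000"/>
  <polyline points="84.305,86.865 67.984,71.516 70.925,58.309 125.308,135.657 58.412,148.063 105.506,54.065" fill="none" stroke="#ff0000"/>
  <polyline points="150.760,69.150 146.007,69.955 139.372,73.182 130.856,78.832 120.459,86.903 108.181,97.397 94.021,110.313" fill="none" stroke="#ff0000"/>
  <polygon points="87.127,29.719 91.501,32.229 91.514,37.272 87.153,39.805 82.779,37.295 82.766,32.252" fill="none" stroke="#ff0000"/>
</svg>

y_svg = 163.477 − y_m.

[1] S512→`#ff0000` (score); open run; points: 14.255,50.282 18.230,65.447 25.700,77.230 36.663,85.632 51.121,90.652 69.072,92.290 90.518,90.546

[2] S799→`#008000` (cut); closed run; points: 58.061,72.648 55.471,50.635 71.067,34.886 93.104,37.260 104.988,55.969 97.770,76.925 76.885,84.348

[3] S512→`#ff0000` (score); open run; points: 30.047,51.957 90.437,94.079 26.962,23.518 21.739,91.774 136.078,120.910

[4] S799→`#008000` (cut); open run; points: 158.023,133.338 152.055,119.891 138.159,100.096 120.966,76.829 105.109,52.966 95.220,31.383 95.930,14.955

[5] S512→`#ff0000` (score); open run; points: 134.533,17.544 124.976,25.315 112.704,47.840 100.819,78.148 92.426,109.268 90.629,134.230 98.532,146.062

[6] S512→`#ff0000` (score); open run; points: 84.305,86.865 67.984,71.516 70.925,58.309 125.308,135.657 58.412,148.063 105.506,54.065

[7] S512→`#ff0000` (score); open run; points: 150.760,69.150 146.007,69.955 139.372,73.182 130.856,78.832 120.459,86.903 108.181,97.397 94.021,110.313

[8] S512→`#ff0000` (score); closed run; points: 87.127,29.719 91.501,32.229 91.514,37.272 87.153,39.805 82.779,37.295 82.766,32.252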